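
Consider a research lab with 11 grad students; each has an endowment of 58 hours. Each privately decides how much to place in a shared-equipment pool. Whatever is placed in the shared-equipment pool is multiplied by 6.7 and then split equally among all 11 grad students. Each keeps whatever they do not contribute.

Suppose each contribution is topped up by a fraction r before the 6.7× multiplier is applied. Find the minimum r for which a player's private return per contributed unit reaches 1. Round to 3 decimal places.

With matching at rate r, one contributed unit becomes (1 + r) in the shared-equipment pool and returns 6.7 × (1 + r) / 11 to the contributor.
Setting this equal to 1: 1 + r = 11/6.7 = 1.6418.
So the minimum matching rate is r = 1.6418 − 1 = 0.642.

0.642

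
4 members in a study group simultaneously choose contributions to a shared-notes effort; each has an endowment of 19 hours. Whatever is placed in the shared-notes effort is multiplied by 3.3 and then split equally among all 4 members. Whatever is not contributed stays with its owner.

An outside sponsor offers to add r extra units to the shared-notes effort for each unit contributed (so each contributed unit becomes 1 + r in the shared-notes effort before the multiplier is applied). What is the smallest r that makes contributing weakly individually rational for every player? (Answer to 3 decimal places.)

With matching at rate r, one contributed unit becomes (1 + r) in the shared-notes effort and returns 3.3 × (1 + r) / 4 to the contributor.
Setting this equal to 1: 1 + r = 4/3.3 = 1.2121.
So the minimum matching rate is r = 1.2121 − 1 = 0.212.

0.212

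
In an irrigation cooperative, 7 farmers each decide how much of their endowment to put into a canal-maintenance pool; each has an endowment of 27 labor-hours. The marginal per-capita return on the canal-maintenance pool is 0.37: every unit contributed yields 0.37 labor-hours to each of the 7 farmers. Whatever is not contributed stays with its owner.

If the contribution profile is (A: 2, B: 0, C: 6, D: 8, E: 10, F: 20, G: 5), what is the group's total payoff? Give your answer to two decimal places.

Total contributed: 2 + 0 + 6 + 8 + 10 + 20 + 5 = 51; total kept: 7 × 27 − 51 = 138.
The canal-maintenance pool pays out 0.37 × 7 × 51 = 132.09 in aggregate.
Group total = 138 + 132.09 = 270.09.

270.09 labor-hours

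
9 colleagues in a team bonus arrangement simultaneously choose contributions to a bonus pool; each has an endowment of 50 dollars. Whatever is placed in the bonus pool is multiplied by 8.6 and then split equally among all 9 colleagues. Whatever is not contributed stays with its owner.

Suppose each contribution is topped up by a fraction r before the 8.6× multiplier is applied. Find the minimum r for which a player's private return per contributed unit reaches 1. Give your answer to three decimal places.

With matching at rate r, one contributed unit becomes (1 + r) in the bonus pool and returns 8.6 × (1 + r) / 9 to the contributor.
Setting this equal to 1: 1 + r = 9/8.6 = 1.0465.
So the minimum matching rate is r = 1.0465 − 1 = 0.047.

0.047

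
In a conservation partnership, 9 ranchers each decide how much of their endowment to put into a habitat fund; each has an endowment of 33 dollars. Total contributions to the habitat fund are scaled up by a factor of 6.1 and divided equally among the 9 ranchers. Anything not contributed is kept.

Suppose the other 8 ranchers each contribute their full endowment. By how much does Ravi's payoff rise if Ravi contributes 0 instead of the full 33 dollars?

Switching from a contribution of 33 to 0 lets Ravi keep an extra 33 dollars, but lowers the habitat fund by 33, which costs Ravi their own share of that drop: 6.1/9 × 33 = 22.37.
Net gain = 33 − 22.37 = 10.63. The private return per contributed unit (0.6778) is below 1, so free-riding is indeed the best response regardless of what the others do.

10.63 dollars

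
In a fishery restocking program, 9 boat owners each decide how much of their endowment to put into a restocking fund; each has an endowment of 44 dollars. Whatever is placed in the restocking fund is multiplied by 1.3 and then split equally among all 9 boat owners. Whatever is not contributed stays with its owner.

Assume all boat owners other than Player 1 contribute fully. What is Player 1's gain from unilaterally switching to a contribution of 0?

Switching from a contribution of 44 to 0 lets Player 1 keep an extra 44 dollars, but lowers the restocking fund by 44, which costs Player 1 their own share of that drop: 1.3/9 × 44 = 6.36.
Net gain = 44 − 6.36 = 37.64. The private return per contributed unit (0.1444) is below 1, so free-riding is indeed the best response regardless of what the others do.

37.64 dollars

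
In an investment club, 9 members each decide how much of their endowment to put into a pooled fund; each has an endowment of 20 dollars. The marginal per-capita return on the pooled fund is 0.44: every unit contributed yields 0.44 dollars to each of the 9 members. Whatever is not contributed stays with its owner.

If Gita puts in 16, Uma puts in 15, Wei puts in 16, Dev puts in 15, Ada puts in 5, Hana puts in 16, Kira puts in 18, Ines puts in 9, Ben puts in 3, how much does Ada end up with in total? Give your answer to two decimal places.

64.72 dollars

Total contributed: 16 + 15 + 16 + 15 + 5 + 16 + 18 + 9 + 3 = 113.
Each receives 0.44 × 113 = 49.72 from the pooled fund.
Ada keeps 20 − 5 = 15, so Ada's payoff is 15 + 49.72 = 64.72.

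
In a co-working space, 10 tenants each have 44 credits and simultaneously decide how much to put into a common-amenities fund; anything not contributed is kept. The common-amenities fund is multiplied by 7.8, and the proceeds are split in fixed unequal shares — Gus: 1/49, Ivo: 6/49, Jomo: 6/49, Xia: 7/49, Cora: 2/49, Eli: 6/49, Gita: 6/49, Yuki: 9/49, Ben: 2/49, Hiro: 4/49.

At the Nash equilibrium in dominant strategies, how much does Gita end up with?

128.05 credits

Player j's private return per contributed unit is 7.8 × (j's share). Contributing is weakly dominant for j when that share is at least 1/7.8 = 0.1282, and contributing 0 is dominant otherwise.
Xia and Yuki clear that bar, contributing 44 each; the remaining 8 contribute 0. Total contributed: 88.
Gita keeps 44 and receives 7.8 × 88 × 6/49 = 84.05 from the common-amenities fund, for a payoff of 128.05.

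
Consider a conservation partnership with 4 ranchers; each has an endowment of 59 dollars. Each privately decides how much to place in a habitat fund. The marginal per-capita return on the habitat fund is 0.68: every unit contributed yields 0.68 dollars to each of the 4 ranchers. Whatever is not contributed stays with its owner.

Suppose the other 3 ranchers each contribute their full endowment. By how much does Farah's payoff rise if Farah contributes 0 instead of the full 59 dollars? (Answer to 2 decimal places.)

Switching from a contribution of 59 to 0 lets Farah keep an extra 59 dollars, but lowers the habitat fund by 59, which costs Farah their own share of that drop: 0.68 × 59 = 40.12.
Net gain = 59 − 40.12 = 18.88. The private return per contributed unit (0.68) is below 1, so free-riding is indeed the best response regardless of what the others do.

18.88 dollars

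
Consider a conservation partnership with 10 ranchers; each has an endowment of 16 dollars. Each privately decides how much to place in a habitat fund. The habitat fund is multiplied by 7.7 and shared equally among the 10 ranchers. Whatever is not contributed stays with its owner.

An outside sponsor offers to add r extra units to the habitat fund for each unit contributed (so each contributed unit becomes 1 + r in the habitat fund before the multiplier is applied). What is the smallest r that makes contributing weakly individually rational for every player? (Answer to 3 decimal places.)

0.299

With matching at rate r, one contributed unit becomes (1 + r) in the habitat fund and returns 7.7 × (1 + r) / 10 to the contributor.
Setting this equal to 1: 1 + r = 10/7.7 = 1.2987.
So the minimum matching rate is r = 1.2987 − 1 = 0.299.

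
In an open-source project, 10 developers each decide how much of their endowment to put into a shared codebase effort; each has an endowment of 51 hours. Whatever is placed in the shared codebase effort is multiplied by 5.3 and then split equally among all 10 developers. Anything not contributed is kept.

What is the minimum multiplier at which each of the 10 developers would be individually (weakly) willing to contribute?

A contributed unit returns (multiplier)/10 to its contributor.
This reaches 1 exactly when the multiplier is 10.

10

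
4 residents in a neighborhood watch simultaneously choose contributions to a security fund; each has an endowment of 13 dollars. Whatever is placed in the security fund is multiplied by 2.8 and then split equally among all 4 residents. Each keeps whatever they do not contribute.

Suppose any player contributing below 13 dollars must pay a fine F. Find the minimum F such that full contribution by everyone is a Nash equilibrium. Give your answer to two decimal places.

3.90 dollars

Given the others contribute fully, the best deviation is to contribute 0 (any partial contribution still incurs the fine and gives up units whose private return 0.7000 is below 1).
Deviating from 13 to 0 saves 13 dollars but forfeits the deviator's share of the drop in the security fund: 2.8/4 × 13 = 9.10.
So the deviation gain is 13 − 9.10 = 3.90, and the fine must be at least 3.90 dollars to wipe it out.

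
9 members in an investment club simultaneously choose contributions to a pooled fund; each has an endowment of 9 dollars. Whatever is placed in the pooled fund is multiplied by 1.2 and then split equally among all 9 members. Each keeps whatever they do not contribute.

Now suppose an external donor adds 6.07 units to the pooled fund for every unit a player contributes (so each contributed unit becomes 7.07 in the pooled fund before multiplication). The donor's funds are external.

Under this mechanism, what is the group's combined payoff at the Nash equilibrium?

The effective private return is 1.2 × 7.07 / 9 = 0.9427, which is still under 1, so the mechanism doesn't change anyone's dominant strategy: zero contribution.
Everyone keeps their endowment and the group total is 9 × 9 = 81.

81.00 dollars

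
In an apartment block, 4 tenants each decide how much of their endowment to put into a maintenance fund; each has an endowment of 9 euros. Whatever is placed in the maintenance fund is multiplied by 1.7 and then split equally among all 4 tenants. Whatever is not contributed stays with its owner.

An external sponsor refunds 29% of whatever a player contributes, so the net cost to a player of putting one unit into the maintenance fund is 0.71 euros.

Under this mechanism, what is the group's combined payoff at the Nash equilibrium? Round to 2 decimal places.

Even with the mechanism, each unit contributed returns only (1.7/4) / 0.71 = 0.5986 per unit of net cost, so contributing nothing is still dominant.
Everyone keeps their endowment and the group total is 4 × 9 = 36.

36.00 euros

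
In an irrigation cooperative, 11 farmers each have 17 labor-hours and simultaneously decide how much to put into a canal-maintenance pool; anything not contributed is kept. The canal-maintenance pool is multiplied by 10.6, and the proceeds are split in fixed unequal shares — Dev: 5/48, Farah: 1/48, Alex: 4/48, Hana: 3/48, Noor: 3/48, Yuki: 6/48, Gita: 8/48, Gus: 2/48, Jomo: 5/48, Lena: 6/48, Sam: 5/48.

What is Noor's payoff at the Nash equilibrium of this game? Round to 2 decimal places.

Each unit j contributes comes back to j as 10.6 × (j's share), so j prefers to contribute only if that share exceeds 1/10.6 = 0.0943; otherwise keeping the unit dominates.
Dev, Yuki, Gita, Jomo, Lena and Sam are above the threshold, contributing 17 each; the remaining 5 contribute 0. Total contributed: 102.
Noor keeps 17 and receives 10.6 × 102 × 3/48 = 67.58 from the canal-maintenance pool, for a payoff of 84.58.

84.58 labor-hours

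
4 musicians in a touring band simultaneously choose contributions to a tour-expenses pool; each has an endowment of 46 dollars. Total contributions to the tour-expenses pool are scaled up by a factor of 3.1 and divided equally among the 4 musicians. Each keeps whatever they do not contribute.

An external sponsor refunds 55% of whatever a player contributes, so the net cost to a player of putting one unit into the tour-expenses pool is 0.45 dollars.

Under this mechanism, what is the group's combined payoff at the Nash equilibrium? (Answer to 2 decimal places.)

671.60 dollars

Under the mechanism each unit contributed yields (3.1/4) / 0.45 = 1.7222 back to its contributor per unit of net cost, which exceeds 1, making full contribution the dominant choice for everyone.
So the Nash equilibrium is full contribution by all 4; the group earns 4 × (46 × 0.55 + 3.1 × 46) = 671.60.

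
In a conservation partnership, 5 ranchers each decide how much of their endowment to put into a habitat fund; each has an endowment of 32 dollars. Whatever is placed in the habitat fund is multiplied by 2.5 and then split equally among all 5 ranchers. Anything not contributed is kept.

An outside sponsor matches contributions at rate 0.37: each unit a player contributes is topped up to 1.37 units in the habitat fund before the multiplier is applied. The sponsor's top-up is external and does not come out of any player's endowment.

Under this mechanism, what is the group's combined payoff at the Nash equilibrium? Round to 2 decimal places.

160.00 dollars

With the mechanism, a contributed unit returns 2.5 × 1.37 / 5 = 0.6850 per unit of net cost — still below 1 — so contributing 0 remains dominant for every player.
At the Nash equilibrium no one contributes; group total payoff = 5 × 32 = 160.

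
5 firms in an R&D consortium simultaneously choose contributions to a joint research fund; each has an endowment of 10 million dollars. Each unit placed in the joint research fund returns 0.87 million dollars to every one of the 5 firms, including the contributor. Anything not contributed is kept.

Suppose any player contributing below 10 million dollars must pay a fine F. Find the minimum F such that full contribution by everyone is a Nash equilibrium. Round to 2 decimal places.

Given the others contribute fully, the best deviation is to contribute 0 (any partial contribution still incurs the fine and gives up units whose private return 0.87 is below 1).
Deviating from 10 to 0 saves 10 million dollars but forfeits the deviator's share of the drop in the joint research fund: 0.87 × 10 = 8.70.
So the deviation gain is 10 − 8.70 = 1.30, and the fine must be at least 1.30 million dollars to wipe it out.

1.30 million dollars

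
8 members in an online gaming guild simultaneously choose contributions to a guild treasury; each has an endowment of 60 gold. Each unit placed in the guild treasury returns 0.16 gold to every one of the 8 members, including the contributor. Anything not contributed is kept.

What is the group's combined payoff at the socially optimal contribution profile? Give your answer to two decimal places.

Each contributed unit returns 1.280 to the group as a whole (0.16 to each of 8 players), which exceeds 1, so the social optimum is full contribution: group total = 1.280 × 480 = 614.40.

614.40 gold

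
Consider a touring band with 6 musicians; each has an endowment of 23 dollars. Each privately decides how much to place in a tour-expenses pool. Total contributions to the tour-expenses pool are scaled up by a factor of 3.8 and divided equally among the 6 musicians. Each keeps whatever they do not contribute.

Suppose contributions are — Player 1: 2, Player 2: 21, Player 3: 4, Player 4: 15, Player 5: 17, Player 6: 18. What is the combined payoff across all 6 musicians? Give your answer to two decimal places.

353.60 dollars

Total contributed: 2 + 21 + 4 + 15 + 17 + 18 = 77; total kept: 6 × 23 − 77 = 61.
The tour-expenses pool pays out 3.8 × 77 = 292.60 in aggregate.
Group total = 61 + 292.60 = 353.60.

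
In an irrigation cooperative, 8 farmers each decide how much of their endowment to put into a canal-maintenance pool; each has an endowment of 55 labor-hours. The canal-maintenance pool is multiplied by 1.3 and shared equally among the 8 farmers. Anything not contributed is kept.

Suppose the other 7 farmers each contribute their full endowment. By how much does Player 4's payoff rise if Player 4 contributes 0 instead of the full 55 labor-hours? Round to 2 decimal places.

Switching from a contribution of 55 to 0 lets Player 4 keep an extra 55 labor-hours, but lowers the canal-maintenance pool by 55, which costs Player 4 their own share of that drop: 1.3/8 × 55 = 8.94.
Net gain = 55 − 8.94 = 46.06. The private return per contributed unit (0.1625) is below 1, so free-riding is indeed the best response regardless of what the others do.

46.06 labor-hours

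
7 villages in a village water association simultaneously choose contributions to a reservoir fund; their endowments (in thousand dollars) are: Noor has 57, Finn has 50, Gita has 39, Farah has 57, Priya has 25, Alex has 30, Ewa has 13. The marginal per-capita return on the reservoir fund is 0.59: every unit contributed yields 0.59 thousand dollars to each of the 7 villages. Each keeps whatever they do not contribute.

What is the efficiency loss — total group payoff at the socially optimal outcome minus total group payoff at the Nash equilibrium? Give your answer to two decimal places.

The private return per contributed unit is 0.59 < 1 for everyone, so the Nash equilibrium is zero contribution and the group total is Σ E_j = 57 + 50 + 39 + 57 + 25 + 30 + 13 = 271.
Each contributed unit returns 4.130 to the group, so the social optimum is full contribution by everyone: group total = 4.130 × 271 = 1119.23.
Efficiency loss = (4.130 − 1) × 271 = 848.23.

848.23 thousand dollars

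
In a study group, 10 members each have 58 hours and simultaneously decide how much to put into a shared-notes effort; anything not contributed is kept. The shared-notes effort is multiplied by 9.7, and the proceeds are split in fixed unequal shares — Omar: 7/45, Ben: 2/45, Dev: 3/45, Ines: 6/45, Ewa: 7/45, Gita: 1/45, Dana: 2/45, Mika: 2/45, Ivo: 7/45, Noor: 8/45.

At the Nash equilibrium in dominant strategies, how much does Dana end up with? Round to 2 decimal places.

183.02 hours

Player j's private return per contributed unit is 9.7 × (j's share). Contributing is weakly dominant for j when that share is at least 1/9.7 = 0.1031, and contributing 0 is dominant otherwise.
Omar, Ines, Ewa, Ivo and Noor are above the threshold, contributing 58 each; the remaining 5 contribute 0. Total contributed: 290.
Dana keeps 58 and receives 9.7 × 290 × 2/45 = 125.02 from the shared-notes effort, for a payoff of 183.02.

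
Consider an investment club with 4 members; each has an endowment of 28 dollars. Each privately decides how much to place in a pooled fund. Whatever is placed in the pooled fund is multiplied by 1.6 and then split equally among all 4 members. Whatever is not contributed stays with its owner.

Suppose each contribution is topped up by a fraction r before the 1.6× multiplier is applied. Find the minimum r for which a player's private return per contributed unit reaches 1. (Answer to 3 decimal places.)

With matching at rate r, one contributed unit becomes (1 + r) in the pooled fund and returns 1.6 × (1 + r) / 4 to the contributor.
Setting this equal to 1: 1 + r = 4/1.6 = 2.5000.
So the minimum matching rate is r = 2.5000 − 1 = 1.500.

1.500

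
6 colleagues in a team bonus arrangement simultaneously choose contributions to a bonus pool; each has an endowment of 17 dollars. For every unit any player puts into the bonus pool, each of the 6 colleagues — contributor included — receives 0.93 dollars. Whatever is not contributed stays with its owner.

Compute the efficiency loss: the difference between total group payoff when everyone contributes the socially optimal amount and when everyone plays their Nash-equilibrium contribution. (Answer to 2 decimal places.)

The private return per contributed unit is 0.93 < 1, so contributing 0 is dominant for every player. At the Nash equilibrium everyone keeps their 17, and the group total is 6 × 17 = 102.
Each contributed unit returns 5.580 to the group as a whole (0.93 to each of 6 players), which exceeds 1, so the social optimum is full contribution: group total = 5.580 × 102 = 569.16.
Efficiency loss = 569.16 − 102 = 467.16.

467.16 dollars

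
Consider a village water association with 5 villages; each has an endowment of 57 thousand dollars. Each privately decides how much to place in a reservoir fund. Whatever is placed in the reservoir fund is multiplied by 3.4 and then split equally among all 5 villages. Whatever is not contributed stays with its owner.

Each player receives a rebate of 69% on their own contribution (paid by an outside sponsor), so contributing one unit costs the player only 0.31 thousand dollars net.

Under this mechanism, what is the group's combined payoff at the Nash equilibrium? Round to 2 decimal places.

With the mechanism, a contributed unit returns (3.4/5) / 0.31 = 2.1935 per unit of net cost to the contributor — now above 1 — so contributing fully is weakly dominant for every player.
At the Nash equilibrium everyone contributes 57. Group total payoff = 5 × (57 × 0.69 + 3.4 × 57) = 1165.65.

1165.65 thousand dollars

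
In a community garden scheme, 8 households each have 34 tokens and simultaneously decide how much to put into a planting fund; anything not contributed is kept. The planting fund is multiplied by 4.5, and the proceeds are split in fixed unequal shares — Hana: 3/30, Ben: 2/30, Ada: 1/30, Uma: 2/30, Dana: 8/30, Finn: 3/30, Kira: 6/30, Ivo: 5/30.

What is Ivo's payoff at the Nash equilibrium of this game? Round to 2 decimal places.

59.50 tokens

Each unit j contributes comes back to j as 4.5 × (j's share), so j prefers to contribute only if that share exceeds 1/4.5 = 0.2222; otherwise keeping the unit dominates.
Only Dana (8/30) clears that bar, contributing 34; the remaining 7 contribute 0. Total contributed: 34.
Ivo keeps 34 and receives 4.5 × 34 × 5/30 = 25.50 from the planting fund, for a payoff of 59.50.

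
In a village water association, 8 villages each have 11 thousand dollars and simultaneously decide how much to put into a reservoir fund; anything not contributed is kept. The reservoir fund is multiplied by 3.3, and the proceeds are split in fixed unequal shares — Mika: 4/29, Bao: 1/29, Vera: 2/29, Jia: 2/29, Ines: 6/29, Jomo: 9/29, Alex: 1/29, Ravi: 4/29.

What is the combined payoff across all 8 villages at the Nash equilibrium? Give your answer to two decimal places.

A player with share s gets back 3.3·s per unit contributed, so full contribution is dominant for anyone with s > 1/3.3 = 0.3030 and zero contribution is dominant for anyone below.
The only share above 0.3030 is Jomo's 9/29, contributing 11; the remaining 7 contribute 0. Total contributed: 11.
The reservoir fund pays out 3.3 × 11 = 36.30 in total (split across the unequal shares, but the aggregate is all that matters for the group sum).
The 7 free-riders keep 11 each, adding 77. Group total = 77 + 36.30 = 113.30.

113.30 thousand dollars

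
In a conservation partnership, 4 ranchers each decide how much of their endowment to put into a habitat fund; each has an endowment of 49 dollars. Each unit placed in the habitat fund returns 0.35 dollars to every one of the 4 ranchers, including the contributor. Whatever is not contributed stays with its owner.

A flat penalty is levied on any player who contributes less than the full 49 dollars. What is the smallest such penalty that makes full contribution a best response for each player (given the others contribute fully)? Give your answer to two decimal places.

Given the others contribute fully, the best deviation is to contribute 0 (any partial contribution still incurs the fine and gives up units whose private return 0.35 is below 1).
Deviating from 49 to 0 saves 49 dollars but forfeits the deviator's share of the drop in the habitat fund: 0.35 × 49 = 17.15.
So the deviation gain is 49 − 17.15 = 31.85, and the fine must be at least 31.85 dollars to wipe it out.

31.85 dollars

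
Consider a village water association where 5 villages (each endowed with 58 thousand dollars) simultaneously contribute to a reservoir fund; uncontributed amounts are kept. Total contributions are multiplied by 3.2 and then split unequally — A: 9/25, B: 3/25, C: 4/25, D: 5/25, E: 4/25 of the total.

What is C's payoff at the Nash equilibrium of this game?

Player j's private return per contributed unit is 3.2 × (j's share). Contributing is weakly dominant for j when that share is at least 1/3.2 = 0.3125, and contributing 0 is dominant otherwise.
Only A (9/25) clears that bar, contributing 58; the remaining 4 contribute 0. Total contributed: 58.
C keeps 58 and receives 3.2 × 58 × 4/25 = 29.70 from the reservoir fund, for a payoff of 87.70.

87.70 thousand dollars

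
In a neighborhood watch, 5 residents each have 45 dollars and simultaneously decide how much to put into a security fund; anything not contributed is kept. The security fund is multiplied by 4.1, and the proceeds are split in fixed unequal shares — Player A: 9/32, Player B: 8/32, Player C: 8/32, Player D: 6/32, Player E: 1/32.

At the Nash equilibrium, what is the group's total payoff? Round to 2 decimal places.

A player with share s gets back 4.1·s per unit contributed, so full contribution is dominant for anyone with s > 1/4.1 = 0.2439 and zero contribution is dominant for anyone below.
Player A, Player B and Player C are above the threshold, contributing 45 each; the remaining 2 contribute 0. Total contributed: 135.
The security fund pays out 4.1 × 135 = 553.50 in total (split across the unequal shares, but the aggregate is all that matters for the group sum).
The 2 free-riders keep 45 each, adding 90. Group total = 90 + 553.50 = 643.50.

643.50 dollars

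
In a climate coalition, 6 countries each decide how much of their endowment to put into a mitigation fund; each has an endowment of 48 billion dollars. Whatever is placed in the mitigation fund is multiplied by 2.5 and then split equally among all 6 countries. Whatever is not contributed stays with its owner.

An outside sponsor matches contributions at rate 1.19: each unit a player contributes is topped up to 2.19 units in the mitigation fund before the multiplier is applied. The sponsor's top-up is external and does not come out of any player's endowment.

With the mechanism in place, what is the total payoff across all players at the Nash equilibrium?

With the mechanism, a contributed unit returns 2.5 × 2.19 / 6 = 0.9125 per unit of net cost — still below 1 — so contributing 0 remains dominant for every player.
At the Nash equilibrium no one contributes; group total payoff = 6 × 48 = 288.

288.00 billion dollars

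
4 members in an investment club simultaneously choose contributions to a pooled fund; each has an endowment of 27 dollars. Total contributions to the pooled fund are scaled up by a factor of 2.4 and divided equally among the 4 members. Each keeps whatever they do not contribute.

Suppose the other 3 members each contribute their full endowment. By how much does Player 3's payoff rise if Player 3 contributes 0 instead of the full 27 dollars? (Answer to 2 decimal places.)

Switching from a contribution of 27 to 0 lets Player 3 keep an extra 27 dollars, but lowers the pooled fund by 27, which costs Player 3 their own share of that drop: 2.4/4 × 27 = 16.20.
Net gain = 27 − 16.20 = 10.80. The private return per contributed unit (0.6000) is below 1, so free-riding is indeed the best response regardless of what the others do.

10.80 dollars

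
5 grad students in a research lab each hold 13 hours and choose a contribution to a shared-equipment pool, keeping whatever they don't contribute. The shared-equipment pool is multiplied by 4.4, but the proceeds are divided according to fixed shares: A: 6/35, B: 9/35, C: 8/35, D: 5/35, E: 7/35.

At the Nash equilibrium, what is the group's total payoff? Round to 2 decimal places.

153.40 hours

A player with share s gets back 4.4·s per unit contributed, so full contribution is dominant for anyone with s > 1/4.4 = 0.2273 and zero contribution is dominant for anyone below.
The shares above 0.2273 belong to B and C, contributing 13 each; the remaining 3 contribute 0. Total contributed: 26.
The shared-equipment pool pays out 4.4 × 26 = 114.40 in total (split across the unequal shares, but the aggregate is all that matters for the group sum).
The 3 free-riders keep 13 each, adding 39. Group total = 39 + 114.40 = 153.40.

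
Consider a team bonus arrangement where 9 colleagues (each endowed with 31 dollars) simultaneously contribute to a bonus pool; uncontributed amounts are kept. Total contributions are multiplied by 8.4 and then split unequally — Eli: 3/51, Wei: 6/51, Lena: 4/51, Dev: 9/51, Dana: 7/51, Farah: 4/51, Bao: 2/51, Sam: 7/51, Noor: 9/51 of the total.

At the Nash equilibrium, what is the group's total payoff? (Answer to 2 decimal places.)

1196.60 dollars

Player j's private return per contributed unit is 8.4 × (j's share). Contributing is weakly dominant for j when that share is at least 1/8.4 = 0.1190, and contributing 0 is dominant otherwise.
Dev, Dana, Sam and Noor are above the threshold, contributing 31 each; the remaining 5 contribute 0. Total contributed: 124.
The bonus pool pays out 8.4 × 124 = 1041.60 in total (split across the unequal shares, but the aggregate is all that matters for the group sum).
The 5 free-riders keep 31 each, adding 155. Group total = 155 + 1041.60 = 1196.60.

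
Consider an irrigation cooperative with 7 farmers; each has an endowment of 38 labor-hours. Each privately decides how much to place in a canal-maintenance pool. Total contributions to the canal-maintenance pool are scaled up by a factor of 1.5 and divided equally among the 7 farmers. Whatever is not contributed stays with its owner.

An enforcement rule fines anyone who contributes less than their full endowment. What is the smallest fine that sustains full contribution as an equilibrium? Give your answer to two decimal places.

Given the others contribute fully, the best deviation is to contribute 0 (any partial contribution still incurs the fine and gives up units whose private return 0.2143 is below 1).
Deviating from 38 to 0 saves 38 labor-hours but forfeits the deviator's share of the drop in the canal-maintenance pool: 1.5/7 × 38 = 8.14.
So the deviation gain is 38 − 8.14 = 29.86, and the fine must be at least 29.86 labor-hours to wipe it out.

29.86 labor-hours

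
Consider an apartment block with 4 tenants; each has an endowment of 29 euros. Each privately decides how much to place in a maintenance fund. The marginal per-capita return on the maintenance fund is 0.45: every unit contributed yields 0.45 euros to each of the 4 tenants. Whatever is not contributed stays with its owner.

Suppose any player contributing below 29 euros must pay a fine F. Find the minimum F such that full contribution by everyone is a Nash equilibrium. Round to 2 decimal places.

Given the others contribute fully, the best deviation is to contribute 0 (any partial contribution still incurs the fine and gives up units whose private return 0.45 is below 1).
Deviating from 29 to 0 saves 29 euros but forfeits the deviator's share of the drop in the maintenance fund: 0.45 × 29 = 13.05.
So the deviation gain is 29 − 13.05 = 15.95, and the fine must be at least 15.95 euros to wipe it out.

15.95 euros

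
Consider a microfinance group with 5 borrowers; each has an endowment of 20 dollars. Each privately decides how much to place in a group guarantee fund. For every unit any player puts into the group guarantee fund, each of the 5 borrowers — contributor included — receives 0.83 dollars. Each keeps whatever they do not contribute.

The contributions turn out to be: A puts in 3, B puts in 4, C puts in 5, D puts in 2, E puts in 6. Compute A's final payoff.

Total contributed: 3 + 4 + 5 + 2 + 6 = 20.
Each receives 0.83 × 20 = 16.60 from the group guarantee fund.
A keeps 20 − 3 = 17, so A's payoff is 17 + 16.60 = 33.60.

33.60 dollars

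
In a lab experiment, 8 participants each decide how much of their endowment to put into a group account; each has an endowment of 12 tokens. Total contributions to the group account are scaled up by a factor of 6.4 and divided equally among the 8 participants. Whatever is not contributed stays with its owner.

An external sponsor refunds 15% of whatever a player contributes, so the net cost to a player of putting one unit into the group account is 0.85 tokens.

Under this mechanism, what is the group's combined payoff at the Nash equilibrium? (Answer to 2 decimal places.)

96.00 tokens

Even with the mechanism, each unit contributed returns only (6.4/8) / 0.85 = 0.9412 per unit of net cost, so contributing nothing is still dominant.
At the Nash equilibrium no one contributes; group total payoff = 8 × 12 = 96.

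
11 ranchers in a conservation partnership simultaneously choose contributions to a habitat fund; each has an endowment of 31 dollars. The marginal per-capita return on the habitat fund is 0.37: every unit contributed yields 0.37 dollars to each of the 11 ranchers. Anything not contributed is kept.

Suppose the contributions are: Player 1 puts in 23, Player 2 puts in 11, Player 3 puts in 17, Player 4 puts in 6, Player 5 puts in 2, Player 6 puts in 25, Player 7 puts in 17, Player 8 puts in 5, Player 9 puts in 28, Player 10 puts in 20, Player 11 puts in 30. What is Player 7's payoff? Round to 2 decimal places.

82.08 dollars

Total contributed: 23 + 11 + 17 + 6 + 2 + 25 + 17 + 5 + 28 + 20 + 30 = 184.
Each receives 0.37 × 184 = 68.08 from the habitat fund.
Player 7 keeps 31 − 17 = 14, so Player 7's payoff is 14 + 68.08 = 82.08.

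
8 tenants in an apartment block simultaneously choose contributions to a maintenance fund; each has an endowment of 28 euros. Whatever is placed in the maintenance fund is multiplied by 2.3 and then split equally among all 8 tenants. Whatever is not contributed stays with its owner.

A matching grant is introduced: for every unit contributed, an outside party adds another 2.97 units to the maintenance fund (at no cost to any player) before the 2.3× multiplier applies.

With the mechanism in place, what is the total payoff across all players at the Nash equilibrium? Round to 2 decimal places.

With the mechanism, a contributed unit returns 2.3 × 3.97 / 8 = 1.1414 per unit of net cost to the contributor — now above 1 — so contributing fully is weakly dominant for every player.
So the Nash equilibrium is full contribution by all 8; the group earns 2.3 × 3.97 × 224 = 2045.34.

2045.34 euros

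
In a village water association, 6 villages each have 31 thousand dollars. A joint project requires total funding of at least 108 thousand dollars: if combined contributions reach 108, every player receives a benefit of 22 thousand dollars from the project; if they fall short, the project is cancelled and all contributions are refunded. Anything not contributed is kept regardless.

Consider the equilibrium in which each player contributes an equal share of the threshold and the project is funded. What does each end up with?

35 thousand dollars

Equal share of the threshold: 108/6 = 18.
At this profile no one gains by cutting their contribution: any cut drops the total below 108, the project is cancelled, contributions are refunded, and the deviator ends with 31, which is less than 31 − 18 + 22 = 35. Contributing more than 18 just wastes the excess. So contributing exactly 18 is a best response.
Each player's payoff: 31 − 18 + 22 = 35.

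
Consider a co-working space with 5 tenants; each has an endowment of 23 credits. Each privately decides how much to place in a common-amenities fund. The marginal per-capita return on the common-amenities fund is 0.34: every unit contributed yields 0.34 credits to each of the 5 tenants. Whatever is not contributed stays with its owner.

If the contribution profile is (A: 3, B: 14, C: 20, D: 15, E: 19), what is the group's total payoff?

164.70 credits

Total contributed: 3 + 14 + 20 + 15 + 19 = 71; total kept: 5 × 23 − 71 = 44.
The common-amenities fund pays out 0.34 × 5 × 71 = 120.70 in aggregate.
Group total = 44 + 120.70 = 164.70.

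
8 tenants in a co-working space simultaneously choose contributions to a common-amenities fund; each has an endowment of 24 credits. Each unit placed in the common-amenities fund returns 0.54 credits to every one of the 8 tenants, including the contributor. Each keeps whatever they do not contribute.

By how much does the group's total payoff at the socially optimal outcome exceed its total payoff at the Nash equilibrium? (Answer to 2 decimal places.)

637.44 credits

The private return per contributed unit is 0.54 < 1, so contributing 0 is dominant for every player. At the Nash equilibrium everyone keeps their 24, and the group total is 8 × 24 = 192.
Each contributed unit returns 4.320 to the group as a whole (0.54 to each of 8 players), which exceeds 1, so the social optimum is full contribution: group total = 4.320 × 192 = 829.44.
Efficiency loss = 829.44 − 192 = 637.44.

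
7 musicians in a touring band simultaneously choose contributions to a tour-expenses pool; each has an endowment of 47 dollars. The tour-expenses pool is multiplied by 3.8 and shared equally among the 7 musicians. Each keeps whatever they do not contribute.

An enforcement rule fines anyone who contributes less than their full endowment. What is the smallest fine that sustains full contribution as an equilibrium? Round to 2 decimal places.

21.49 dollars

Given the others contribute fully, the best deviation is to contribute 0 (any partial contribution still incurs the fine and gives up units whose private return 0.5429 is below 1).
Deviating from 47 to 0 saves 47 dollars but forfeits the deviator's share of the drop in the tour-expenses pool: 3.8/7 × 47 = 25.51.
So the deviation gain is 47 − 25.51 = 21.49, and the fine must be at least 21.49 dollars to wipe it out.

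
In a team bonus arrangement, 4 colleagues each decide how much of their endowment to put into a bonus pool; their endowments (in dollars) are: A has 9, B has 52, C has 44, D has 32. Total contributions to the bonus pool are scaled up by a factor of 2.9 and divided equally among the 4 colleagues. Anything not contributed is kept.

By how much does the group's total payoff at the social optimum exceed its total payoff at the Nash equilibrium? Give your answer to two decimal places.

260.30 dollars

The private return per contributed unit is 2.9/4 = 0.7250 < 1 for every player regardless of endowment, so the Nash equilibrium is zero contribution and the group total is Σ E_j = 9 + 52 + 44 + 32 = 137.
Each contributed unit returns 2.900 to the group, so the social optimum is full contribution by everyone: group total = 2.900 × 137 = 397.30.
Efficiency loss = (2.900 − 1) × 137 = 260.30.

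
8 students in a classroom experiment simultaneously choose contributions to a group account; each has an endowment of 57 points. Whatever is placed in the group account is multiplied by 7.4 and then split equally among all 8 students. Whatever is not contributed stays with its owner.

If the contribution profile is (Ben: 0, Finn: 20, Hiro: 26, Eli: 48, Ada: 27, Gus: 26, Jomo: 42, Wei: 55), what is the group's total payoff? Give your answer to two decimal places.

Total contributed: 0 + 20 + 26 + 48 + 27 + 26 + 42 + 55 = 244; total kept: 8 × 57 − 244 = 212.
The group account pays out 7.4 × 244 = 1805.60 in aggregate.
Group total = 212 + 1805.60 = 2017.60.

2017.60 points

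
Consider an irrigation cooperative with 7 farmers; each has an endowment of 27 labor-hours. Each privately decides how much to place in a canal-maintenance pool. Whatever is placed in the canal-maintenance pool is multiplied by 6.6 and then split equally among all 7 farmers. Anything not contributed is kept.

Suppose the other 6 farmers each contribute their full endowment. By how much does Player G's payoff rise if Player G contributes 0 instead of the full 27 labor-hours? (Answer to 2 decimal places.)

Switching from a contribution of 27 to 0 lets Player G keep an extra 27 labor-hours, but lowers the canal-maintenance pool by 27, which costs Player G their own share of that drop: 6.6/7 × 27 = 25.46.
Net gain = 27 − 25.46 = 1.54. The private return per contributed unit (0.9429) is below 1, so free-riding is indeed the best response regardless of what the others do.

1.54 labor-hours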